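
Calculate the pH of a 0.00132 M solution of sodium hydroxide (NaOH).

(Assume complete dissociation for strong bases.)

[OH⁻] = 0.00132 M for strong base. pOH = -log[OH⁻] = 2.88, pH = 14 - pOH

pH = 11.12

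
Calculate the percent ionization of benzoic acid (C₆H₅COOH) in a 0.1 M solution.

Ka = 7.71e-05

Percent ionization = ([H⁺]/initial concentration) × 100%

Using Ka equilibrium: x² + Ka×x - Ka×C = 0. Solving: [H⁺] = 2.7384e-03. Percent = (2.7384e-03/0.1) × 100

Percent ionization = 2.74%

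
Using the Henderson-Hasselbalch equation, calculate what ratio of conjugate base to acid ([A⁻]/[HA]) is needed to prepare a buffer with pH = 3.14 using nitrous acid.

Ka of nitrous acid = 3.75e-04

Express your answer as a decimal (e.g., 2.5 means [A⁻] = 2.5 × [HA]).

pKa = -log(3.75e-04) = 3.4260. pH = pKa + log([A⁻]/[HA]), so log([A⁻]/[HA]) = pH − pKa = 3.14 − 3.4260 = -0.2860. [A⁻]/[HA] = 10^(-0.2860) = 0.518

[A⁻]/[HA] = 0.518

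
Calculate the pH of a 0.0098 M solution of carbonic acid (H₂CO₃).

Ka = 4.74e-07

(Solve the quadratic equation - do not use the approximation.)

x² + Ka×x - Ka×C = 0. Using quadratic formula: [H⁺] = 6.7919e-05

pH = 4.17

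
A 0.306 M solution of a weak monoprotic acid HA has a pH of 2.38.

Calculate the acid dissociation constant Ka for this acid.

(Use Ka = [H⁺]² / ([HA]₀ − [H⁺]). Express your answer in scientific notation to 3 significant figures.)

[H⁺] = 10^(−pH) = 10^(−2.38) = 4.169e-03 M. For HA ⇌ H⁺ + A⁻, Ka = [H⁺][A⁻]/[HA] = [H⁺]² / ([HA]₀ − [H⁺]) = (4.169e-03)² / (0.306 − 4.169e-03) = 5.76e-05.

K_a = 5.76e-05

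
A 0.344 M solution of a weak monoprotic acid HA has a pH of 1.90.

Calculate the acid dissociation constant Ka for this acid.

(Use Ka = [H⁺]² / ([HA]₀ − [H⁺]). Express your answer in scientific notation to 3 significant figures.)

[H⁺] = 10^(−pH) = 10^(−1.90) = 1.259e-02 M. For HA ⇌ H⁺ + A⁻, Ka = [H⁺][A⁻]/[HA] = [H⁺]² / ([HA]₀ − [H⁺]) = (1.259e-02)² / (0.344 − 1.259e-02) = 4.78e-04.

K_a = 4.78e-04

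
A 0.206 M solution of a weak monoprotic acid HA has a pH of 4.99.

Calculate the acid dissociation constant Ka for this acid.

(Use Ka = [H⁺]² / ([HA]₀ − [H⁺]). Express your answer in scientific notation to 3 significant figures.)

[H⁺] = 10^(−pH) = 10^(−4.99) = 1.023e-05 M. For HA ⇌ H⁺ + A⁻, Ka = [H⁺][A⁻]/[HA] = [H⁺]² / ([HA]₀ − [H⁺]) = (1.023e-05)² / (0.206 − 1.023e-05) = 5.08e-10.

K_a = 5.08e-10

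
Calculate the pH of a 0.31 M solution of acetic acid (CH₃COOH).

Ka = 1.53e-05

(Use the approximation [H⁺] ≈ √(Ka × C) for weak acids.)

[H⁺] = √(Ka × C) = √(1.53e-05 × 0.31) = 2.1778e-03. pH = -log(2.1778e-03)

pH = 2.66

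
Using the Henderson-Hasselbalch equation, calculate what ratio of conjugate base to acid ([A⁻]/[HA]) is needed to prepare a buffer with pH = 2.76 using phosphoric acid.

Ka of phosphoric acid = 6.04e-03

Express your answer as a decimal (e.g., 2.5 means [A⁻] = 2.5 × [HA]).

pKa = -log(6.04e-03) = 2.2190. pH = pKa + log([A⁻]/[HA]), so log([A⁻]/[HA]) = pH − pKa = 2.76 − 2.2190 = 0.5410. [A⁻]/[HA] = 10^(0.5410) = 3.48

[A⁻]/[HA] = 3.48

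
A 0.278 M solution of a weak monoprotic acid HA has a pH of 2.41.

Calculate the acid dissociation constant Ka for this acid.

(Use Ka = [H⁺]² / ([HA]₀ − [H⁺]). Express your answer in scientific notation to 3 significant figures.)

[H⁺] = 10^(−pH) = 10^(−2.41) = 3.890e-03 M. For HA ⇌ H⁺ + A⁻, Ka = [H⁺][A⁻]/[HA] = [H⁺]² / ([HA]₀ − [H⁺]) = (3.890e-03)² / (0.278 − 3.890e-03) = 5.52e-05.

K_a = 5.52e-05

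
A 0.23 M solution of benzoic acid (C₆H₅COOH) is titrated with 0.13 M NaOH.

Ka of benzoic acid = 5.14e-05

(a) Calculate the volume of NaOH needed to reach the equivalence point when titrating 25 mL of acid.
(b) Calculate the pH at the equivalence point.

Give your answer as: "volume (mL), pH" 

moles acid = 0.23 × 25/1000 = 0.00575 mol; V_base = moles/0.13 × 1000 = 44.2 mL. At equivalence only the conjugate base is present: [A⁻] = 0.00575/0.069 = 8.3056e-02 M. Kb = Kw/Ka = 1.95e-10; [OH⁻] = √(Kb × [A⁻]) = 4.0198e-06; pOH = 5.40; pH = 14 - pOH = 8.60.

V = 44.2 mL, pH = 8.60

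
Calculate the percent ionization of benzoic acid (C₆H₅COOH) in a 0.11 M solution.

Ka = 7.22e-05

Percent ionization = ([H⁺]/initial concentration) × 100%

Using Ka equilibrium: x² + Ka×x - Ka×C = 0. Solving: [H⁺] = 2.7823e-03. Percent = (2.7823e-03/0.11) × 100

Percent ionization = 2.53%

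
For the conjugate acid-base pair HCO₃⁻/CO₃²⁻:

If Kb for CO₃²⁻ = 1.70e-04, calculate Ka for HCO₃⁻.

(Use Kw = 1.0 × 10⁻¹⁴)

For a conjugate pair Ka × Kb = Kw, so Ka = Kw/Kb = 1.0 × 10⁻¹⁴ / 1.70e-04 = 5.88e-11.

K_a = 5.88e-11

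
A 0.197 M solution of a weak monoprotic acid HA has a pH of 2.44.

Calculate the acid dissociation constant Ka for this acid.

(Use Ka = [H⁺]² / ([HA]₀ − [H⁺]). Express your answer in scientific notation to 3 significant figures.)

[H⁺] = 10^(−pH) = 10^(−2.44) = 3.631e-03 M. For HA ⇌ H⁺ + A⁻, Ka = [H⁺][A⁻]/[HA] = [H⁺]² / ([HA]₀ − [H⁺]) = (3.631e-03)² / (0.197 − 3.631e-03) = 6.82e-05.

K_a = 6.82e-05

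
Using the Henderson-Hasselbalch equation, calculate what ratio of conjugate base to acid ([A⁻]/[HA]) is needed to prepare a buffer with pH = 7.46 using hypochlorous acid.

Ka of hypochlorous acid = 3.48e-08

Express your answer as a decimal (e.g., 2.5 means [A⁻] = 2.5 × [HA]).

pKa = -log(3.48e-08) = 7.4584. pH = pKa + log([A⁻]/[HA]), so log([A⁻]/[HA]) = pH − pKa = 7.46 − 7.4584 = 0.0016. [A⁻]/[HA] = 10^(0.0016) = 1.00

[A⁻]/[HA] = 1.00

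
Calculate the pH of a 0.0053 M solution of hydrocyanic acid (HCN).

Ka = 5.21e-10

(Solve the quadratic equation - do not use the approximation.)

x² + Ka×x - Ka×C = 0. Using quadratic formula: [H⁺] = 1.6615e-06

pH = 5.78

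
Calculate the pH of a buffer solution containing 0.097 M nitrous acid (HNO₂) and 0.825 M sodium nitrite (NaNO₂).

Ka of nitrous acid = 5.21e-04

pKa = -log(5.21e-04) = 3.28. pH = pKa + log([A⁻]/[HA]) = 3.28 + log(0.825/0.097)

pH = 4.21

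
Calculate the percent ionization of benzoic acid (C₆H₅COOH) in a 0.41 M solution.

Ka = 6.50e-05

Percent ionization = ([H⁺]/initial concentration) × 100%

Using Ka equilibrium: x² + Ka×x - Ka×C = 0. Solving: [H⁺] = 5.1300e-03. Percent = (5.1300e-03/0.41) × 100

Percent ionization = 1.25%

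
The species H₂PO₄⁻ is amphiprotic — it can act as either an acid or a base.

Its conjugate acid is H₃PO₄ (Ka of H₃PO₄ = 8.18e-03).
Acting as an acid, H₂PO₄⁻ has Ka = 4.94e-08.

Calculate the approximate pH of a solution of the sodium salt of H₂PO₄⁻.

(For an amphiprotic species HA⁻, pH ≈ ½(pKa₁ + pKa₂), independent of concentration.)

pKa₁ = -log(8.18e-03) = 2.09; pKa₂ = -log(4.94e-08) = 7.31. For an amphiprotic species, pH ≈ ½(pKa₁ + pKa₂) = ½(2.09 + 7.31) = 4.70.

pH = 4.70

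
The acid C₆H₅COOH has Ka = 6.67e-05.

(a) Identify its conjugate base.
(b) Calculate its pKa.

(a) The conjugate base is formed by removing one H⁺ from C₆H₅COOH, giving C₆H₅COO⁻. (b) pKa = -log(Ka) = -log(6.67e-05) = 4.18.

Conjugate base: C₆H₅COO⁻; pK_a = 4.18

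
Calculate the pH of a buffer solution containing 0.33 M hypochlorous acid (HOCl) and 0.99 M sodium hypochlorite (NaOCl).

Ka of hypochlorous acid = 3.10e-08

pKa = -log(3.10e-08) = 7.51. pH = pKa + log([A⁻]/[HA]) = 7.51 + log(0.99/0.33)

pH = 7.99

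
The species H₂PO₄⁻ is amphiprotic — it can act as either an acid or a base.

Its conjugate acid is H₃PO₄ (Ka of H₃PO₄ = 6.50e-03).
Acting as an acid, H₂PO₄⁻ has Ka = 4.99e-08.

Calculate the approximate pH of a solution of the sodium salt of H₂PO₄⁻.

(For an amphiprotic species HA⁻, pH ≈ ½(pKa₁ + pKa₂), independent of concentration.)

pKa₁ = -log(6.50e-03) = 2.19; pKa₂ = -log(4.99e-08) = 7.30. For an amphiprotic species, pH ≈ ½(pKa₁ + pKa₂) = ½(2.19 + 7.30) = 4.74.

pH = 4.74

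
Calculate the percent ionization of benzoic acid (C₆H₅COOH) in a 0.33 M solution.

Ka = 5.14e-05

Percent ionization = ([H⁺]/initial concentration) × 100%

Using Ka equilibrium: x² + Ka×x - Ka×C = 0. Solving: [H⁺] = 4.0929e-03. Percent = (4.0929e-03/0.33) × 100

Percent ionization = 1.24%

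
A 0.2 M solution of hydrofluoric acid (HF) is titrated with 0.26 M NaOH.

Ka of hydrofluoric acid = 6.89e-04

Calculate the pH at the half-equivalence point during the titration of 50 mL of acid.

At half-equivalence [HA] = [A⁻], so Henderson-Hasselbalch gives pH = pKa = -log(6.89e-04) = 3.16.

pH = pKa = 3.16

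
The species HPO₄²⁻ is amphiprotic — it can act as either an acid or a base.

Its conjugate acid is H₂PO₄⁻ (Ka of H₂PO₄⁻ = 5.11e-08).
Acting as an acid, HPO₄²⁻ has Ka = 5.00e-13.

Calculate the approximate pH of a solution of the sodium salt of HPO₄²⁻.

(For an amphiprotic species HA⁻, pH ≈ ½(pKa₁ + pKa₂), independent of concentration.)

pKa₁ = -log(5.11e-08) = 7.29; pKa₂ = -log(5.00e-13) = 12.30. For an amphiprotic species, pH ≈ ½(pKa₁ + pKa₂) = ½(7.29 + 12.30) = 9.80.

pH = 9.80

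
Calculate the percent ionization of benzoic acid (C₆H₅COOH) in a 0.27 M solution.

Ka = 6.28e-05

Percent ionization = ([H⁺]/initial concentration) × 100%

Using Ka equilibrium: x² + Ka×x - Ka×C = 0. Solving: [H⁺] = 4.0865e-03. Percent = (4.0865e-03/0.27) × 100

Percent ionization = 1.51%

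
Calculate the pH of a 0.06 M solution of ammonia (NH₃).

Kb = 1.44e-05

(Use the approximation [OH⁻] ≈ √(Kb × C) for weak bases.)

[OH⁻] = √(Kb × C) = √(1.44e-05 × 0.06) = 9.2952e-04. pOH = 3.03, pH = 14 - pOH

pH = 10.97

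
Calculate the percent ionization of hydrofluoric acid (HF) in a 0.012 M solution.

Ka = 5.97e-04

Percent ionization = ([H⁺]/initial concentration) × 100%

Using Ka equilibrium: x² + Ka×x - Ka×C = 0. Solving: [H⁺] = 2.3947e-03. Percent = (2.3947e-03/0.012) × 100

Percent ionization = 20%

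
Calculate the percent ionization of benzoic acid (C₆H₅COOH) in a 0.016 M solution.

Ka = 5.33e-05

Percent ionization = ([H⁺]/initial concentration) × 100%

Using Ka equilibrium: x² + Ka×x - Ka×C = 0. Solving: [H⁺] = 8.9721e-04. Percent = (8.9721e-04/0.016) × 100

Percent ionization = 5.61%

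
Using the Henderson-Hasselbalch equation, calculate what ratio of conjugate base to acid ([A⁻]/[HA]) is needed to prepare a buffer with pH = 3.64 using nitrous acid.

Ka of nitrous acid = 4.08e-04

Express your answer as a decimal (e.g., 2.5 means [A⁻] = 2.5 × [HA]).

pKa = -log(4.08e-04) = 3.3893. pH = pKa + log([A⁻]/[HA]), so log([A⁻]/[HA]) = pH − pKa = 3.64 − 3.3893 = 0.2507. [A⁻]/[HA] = 10^(0.2507) = 1.78

[A⁻]/[HA] = 1.78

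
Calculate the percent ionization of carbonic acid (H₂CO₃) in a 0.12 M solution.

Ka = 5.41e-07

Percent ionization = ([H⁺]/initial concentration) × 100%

Using Ka equilibrium: x² + Ka×x - Ka×C = 0. Solving: [H⁺] = 2.5452e-04. Percent = (2.5452e-04/0.12) × 100

Percent ionization = 0.212%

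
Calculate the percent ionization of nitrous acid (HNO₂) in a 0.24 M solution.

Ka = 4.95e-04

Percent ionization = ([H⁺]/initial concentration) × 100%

Using Ka equilibrium: x² + Ka×x - Ka×C = 0. Solving: [H⁺] = 1.0655e-02. Percent = (1.0655e-02/0.24) × 100

Percent ionization = 4.44%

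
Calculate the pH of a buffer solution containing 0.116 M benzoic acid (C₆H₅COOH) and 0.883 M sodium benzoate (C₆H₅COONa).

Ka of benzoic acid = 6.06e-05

pKa = -log(6.06e-05) = 4.22. pH = pKa + log([A⁻]/[HA]) = 4.22 + log(0.883/0.116)

pH = 5.10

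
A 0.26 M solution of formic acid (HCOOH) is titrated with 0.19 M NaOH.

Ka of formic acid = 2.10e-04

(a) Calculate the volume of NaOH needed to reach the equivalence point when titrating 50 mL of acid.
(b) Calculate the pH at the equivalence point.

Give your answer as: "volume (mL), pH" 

moles acid = 0.26 × 50/1000 = 0.013 mol; V_base = moles/0.19 × 1000 = 68.4 mL. At equivalence only the conjugate base is present: [A⁻] = 0.013/0.118 = 1.0978e-01 M. Kb = Kw/Ka = 4.76e-11; [OH⁻] = √(Kb × [A⁻]) = 2.2864e-06; pOH = 5.64; pH = 14 - pOH = 8.36.

V = 68.4 mL, pH = 8.36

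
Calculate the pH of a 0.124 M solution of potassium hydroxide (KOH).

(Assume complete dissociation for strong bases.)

[OH⁻] = 0.124 M for strong base. pOH = -log[OH⁻] = 0.91, pH = 14 - pOH

pH = 13.09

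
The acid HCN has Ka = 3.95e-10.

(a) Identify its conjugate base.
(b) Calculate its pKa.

(a) The conjugate base is formed by removing one H⁺ from HCN, giving CN⁻. (b) pKa = -log(Ka) = -log(3.95e-10) = 9.40.

Conjugate base: CN⁻; pK_a = 9.40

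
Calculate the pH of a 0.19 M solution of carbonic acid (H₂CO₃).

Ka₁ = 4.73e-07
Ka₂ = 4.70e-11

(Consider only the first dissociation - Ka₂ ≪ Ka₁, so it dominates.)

First dissociation dominates. From Ka₁ = [H⁺][HA⁻]/[H₂A], x² + Ka₁·x − Ka₁·C = 0 with C = 0.19 M and Ka₁ = 4.73e-07. Solving: [H⁺] = (−Ka₁ + √(Ka₁² + 4·Ka₁·C)) / 2 = 2.9955e-04 M. pH = -log(2.9955e-04) = 3.52.

pH = 3.52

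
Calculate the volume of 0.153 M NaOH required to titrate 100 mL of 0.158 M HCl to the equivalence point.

At equivalence: moles acid = moles base. moles HCl = 0.158 × 100/1000 = 0.0158 mol. V_base = moles / 0.153 × 1000 = 103.3 mL.

V_{base} = 103.3 mL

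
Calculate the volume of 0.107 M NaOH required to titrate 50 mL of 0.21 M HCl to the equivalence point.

At equivalence: moles acid = moles base. moles HCl = 0.21 × 50/1000 = 0.0105 mol. V_base = moles / 0.107 × 1000 = 98.1 mL.

V_{base} = 98.1 mL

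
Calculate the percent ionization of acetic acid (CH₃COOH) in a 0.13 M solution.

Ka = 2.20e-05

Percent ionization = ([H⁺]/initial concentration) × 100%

Using Ka equilibrium: x² + Ka×x - Ka×C = 0. Solving: [H⁺] = 1.6802e-03. Percent = (1.6802e-03/0.13) × 100

Percent ionization = 1.29%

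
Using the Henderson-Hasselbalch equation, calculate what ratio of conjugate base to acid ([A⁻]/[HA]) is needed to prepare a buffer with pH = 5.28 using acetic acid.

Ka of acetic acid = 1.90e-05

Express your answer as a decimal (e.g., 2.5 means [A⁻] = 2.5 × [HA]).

pKa = -log(1.90e-05) = 4.7212. pH = pKa + log([A⁻]/[HA]), so log([A⁻]/[HA]) = pH − pKa = 5.28 − 4.7212 = 0.5588. [A⁻]/[HA] = 10^(0.5588) = 3.62

[A⁻]/[HA] = 3.62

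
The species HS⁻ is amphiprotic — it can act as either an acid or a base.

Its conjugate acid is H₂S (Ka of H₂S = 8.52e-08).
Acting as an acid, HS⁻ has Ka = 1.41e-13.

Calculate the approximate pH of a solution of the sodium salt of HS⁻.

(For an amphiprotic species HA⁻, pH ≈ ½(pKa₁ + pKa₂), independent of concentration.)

pKa₁ = -log(8.52e-08) = 7.07; pKa₂ = -log(1.41e-13) = 12.85. For an amphiprotic species, pH ≈ ½(pKa₁ + pKa₂) = ½(7.07 + 12.85) = 9.96.

pH = 9.96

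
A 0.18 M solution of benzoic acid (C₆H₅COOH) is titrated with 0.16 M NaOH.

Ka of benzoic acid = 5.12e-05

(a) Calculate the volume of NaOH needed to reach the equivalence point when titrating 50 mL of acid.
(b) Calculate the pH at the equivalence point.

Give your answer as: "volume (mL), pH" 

moles acid = 0.18 × 50/1000 = 0.009 mol; V_base = moles/0.16 × 1000 = 56.2 mL. At equivalence only the conjugate base is present: [A⁻] = 0.009/0.106 = 8.4706e-02 M. Kb = Kw/Ka = 1.95e-10; [OH⁻] = √(Kb × [A⁻]) = 4.0674e-06; pOH = 5.39; pH = 14 - pOH = 8.61.

V = 56.2 mL, pH = 8.61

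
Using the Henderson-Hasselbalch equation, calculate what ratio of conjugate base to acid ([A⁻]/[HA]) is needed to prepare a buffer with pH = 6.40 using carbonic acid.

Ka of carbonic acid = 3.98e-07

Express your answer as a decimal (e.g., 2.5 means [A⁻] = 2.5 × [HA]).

pKa = -log(3.98e-07) = 6.4001. pH = pKa + log([A⁻]/[HA]), so log([A⁻]/[HA]) = pH − pKa = 6.40 − 6.4001 = -0.0001. [A⁻]/[HA] = 10^(-0.0001) = 1.00

[A⁻]/[HA] = 1.00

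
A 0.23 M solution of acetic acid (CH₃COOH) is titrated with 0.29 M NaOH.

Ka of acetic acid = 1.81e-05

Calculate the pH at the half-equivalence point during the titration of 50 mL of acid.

At half-equivalence [HA] = [A⁻], so Henderson-Hasselbalch gives pH = pKa = -log(1.81e-05) = 4.74.

pH = pKa = 4.74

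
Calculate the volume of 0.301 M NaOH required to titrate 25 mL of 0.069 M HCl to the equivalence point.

At equivalence: moles acid = moles base. moles HCl = 0.069 × 25/1000 = 0.001725 mol. V_base = moles / 0.301 × 1000 = 5.7 mL.

V_{base} = 5.7 mL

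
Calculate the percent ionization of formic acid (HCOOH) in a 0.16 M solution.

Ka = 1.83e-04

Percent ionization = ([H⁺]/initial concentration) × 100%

Using Ka equilibrium: x² + Ka×x - Ka×C = 0. Solving: [H⁺] = 5.3204e-03. Percent = (5.3204e-03/0.16) × 100

Percent ionization = 3.33%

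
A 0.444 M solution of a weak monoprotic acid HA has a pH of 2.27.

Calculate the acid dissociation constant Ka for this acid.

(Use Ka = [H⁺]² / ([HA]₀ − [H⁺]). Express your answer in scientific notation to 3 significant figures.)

[H⁺] = 10^(−pH) = 10^(−2.27) = 5.370e-03 M. For HA ⇌ H⁺ + A⁻, Ka = [H⁺][A⁻]/[HA] = [H⁺]² / ([HA]₀ − [H⁺]) = (5.370e-03)² / (0.444 − 5.370e-03) = 6.58e-05.

K_a = 6.58e-05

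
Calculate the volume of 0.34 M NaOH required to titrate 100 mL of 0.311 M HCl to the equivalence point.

At equivalence: moles acid = moles base. moles HCl = 0.311 × 100/1000 = 0.0311 mol. V_base = moles / 0.34 × 1000 = 91.5 mL.

V_{base} = 91.5 mL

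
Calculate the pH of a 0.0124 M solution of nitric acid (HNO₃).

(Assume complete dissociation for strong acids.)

[H⁺] = 0.0124 M for strong acid. pH = -log[H⁺] = -log(0.0124)

pH = 1.91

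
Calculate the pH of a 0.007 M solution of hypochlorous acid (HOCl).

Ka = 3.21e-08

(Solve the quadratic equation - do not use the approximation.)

x² + Ka×x - Ka×C = 0. Using quadratic formula: [H⁺] = 1.4974e-05

pH = 4.82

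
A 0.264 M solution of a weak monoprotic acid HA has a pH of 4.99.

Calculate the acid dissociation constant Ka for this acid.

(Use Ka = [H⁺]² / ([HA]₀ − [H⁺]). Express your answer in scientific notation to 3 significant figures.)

[H⁺] = 10^(−pH) = 10^(−4.99) = 1.023e-05 M. For HA ⇌ H⁺ + A⁻, Ka = [H⁺][A⁻]/[HA] = [H⁺]² / ([HA]₀ − [H⁺]) = (1.023e-05)² / (0.264 − 1.023e-05) = 3.97e-10.

K_a = 3.97e-10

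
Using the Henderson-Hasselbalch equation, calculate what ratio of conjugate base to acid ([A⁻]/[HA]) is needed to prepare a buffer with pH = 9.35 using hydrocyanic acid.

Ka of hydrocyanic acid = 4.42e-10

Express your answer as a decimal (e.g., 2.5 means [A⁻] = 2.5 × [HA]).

pKa = -log(4.42e-10) = 9.3546. pH = pKa + log([A⁻]/[HA]), so log([A⁻]/[HA]) = pH − pKa = 9.35 − 9.3546 = -0.0046. [A⁻]/[HA] = 10^(-0.0046) = 0.990

[A⁻]/[HA] = 0.990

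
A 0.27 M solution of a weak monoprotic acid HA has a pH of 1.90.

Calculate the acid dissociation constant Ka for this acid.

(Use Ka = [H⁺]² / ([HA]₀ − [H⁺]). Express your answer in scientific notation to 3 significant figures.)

[H⁺] = 10^(−pH) = 10^(−1.90) = 1.259e-02 M. For HA ⇌ H⁺ + A⁻, Ka = [H⁺][A⁻]/[HA] = [H⁺]² / ([HA]₀ − [H⁺]) = (1.259e-02)² / (0.27 − 1.259e-02) = 6.16e-04.

K_a = 6.16e-04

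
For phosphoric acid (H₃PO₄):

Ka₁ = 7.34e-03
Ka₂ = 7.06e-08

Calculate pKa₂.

pKa₂ = -log(Ka₂) = -log(7.06e-08) = 7.15.

pK_{a2} = 7.15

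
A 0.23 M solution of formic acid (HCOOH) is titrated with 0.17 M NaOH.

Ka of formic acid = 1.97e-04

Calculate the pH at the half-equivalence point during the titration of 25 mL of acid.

At half-equivalence [HA] = [A⁻], so Henderson-Hasselbalch gives pH = pKa = -log(1.97e-04) = 3.71.

pH = pKa = 3.71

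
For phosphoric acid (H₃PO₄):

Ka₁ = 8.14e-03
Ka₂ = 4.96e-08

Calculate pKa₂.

pKa₂ = -log(Ka₂) = -log(4.96e-08) = 7.30.

pK_{a2} = 7.30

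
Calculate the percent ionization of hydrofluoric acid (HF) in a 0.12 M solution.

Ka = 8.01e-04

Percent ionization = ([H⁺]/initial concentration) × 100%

Using Ka equilibrium: x² + Ka×x - Ka×C = 0. Solving: [H⁺] = 9.4118e-03. Percent = (9.4118e-03/0.12) × 100

Percent ionization = 7.84%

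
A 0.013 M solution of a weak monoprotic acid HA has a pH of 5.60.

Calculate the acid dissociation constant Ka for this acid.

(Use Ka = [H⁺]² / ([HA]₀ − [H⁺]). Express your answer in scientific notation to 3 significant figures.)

[H⁺] = 10^(−pH) = 10^(−5.60) = 2.512e-06 M. For HA ⇌ H⁺ + A⁻, Ka = [H⁺][A⁻]/[HA] = [H⁺]² / ([HA]₀ − [H⁺]) = (2.512e-06)² / (0.013 − 2.512e-06) = 4.85e-10.

K_a = 4.85e-10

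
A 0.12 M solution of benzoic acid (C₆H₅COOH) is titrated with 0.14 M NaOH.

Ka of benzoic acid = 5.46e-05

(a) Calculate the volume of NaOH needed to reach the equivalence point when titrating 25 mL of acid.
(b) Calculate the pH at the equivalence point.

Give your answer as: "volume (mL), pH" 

moles acid = 0.12 × 25/1000 = 0.003 mol; V_base = moles/0.14 × 1000 = 21.4 mL. At equivalence only the conjugate base is present: [A⁻] = 0.003/0.046 = 6.4615e-02 M. Kb = Kw/Ka = 1.83e-10; [OH⁻] = √(Kb × [A⁻]) = 3.4401e-06; pOH = 5.46; pH = 14 - pOH = 8.54.

V = 21.4 mL, pH = 8.54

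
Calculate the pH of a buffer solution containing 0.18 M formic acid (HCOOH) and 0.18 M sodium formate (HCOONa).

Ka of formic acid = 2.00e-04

pKa = -log(2.00e-04) = 3.70. pH = pKa + log([A⁻]/[HA]) = 3.70 + log(0.18/0.18)

pH = 3.70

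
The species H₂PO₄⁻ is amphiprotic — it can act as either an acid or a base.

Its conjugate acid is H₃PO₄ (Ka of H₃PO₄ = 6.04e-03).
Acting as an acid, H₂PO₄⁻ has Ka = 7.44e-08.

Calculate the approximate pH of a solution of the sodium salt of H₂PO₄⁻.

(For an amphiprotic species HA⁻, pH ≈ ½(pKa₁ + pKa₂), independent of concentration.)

pKa₁ = -log(6.04e-03) = 2.22; pKa₂ = -log(7.44e-08) = 7.13. For an amphiprotic species, pH ≈ ½(pKa₁ + pKa₂) = ½(2.22 + 7.13) = 4.67.

pH = 4.67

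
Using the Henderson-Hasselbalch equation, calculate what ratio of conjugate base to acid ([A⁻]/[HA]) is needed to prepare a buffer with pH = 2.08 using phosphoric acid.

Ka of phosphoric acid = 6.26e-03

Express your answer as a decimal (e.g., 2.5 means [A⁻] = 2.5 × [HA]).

pKa = -log(6.26e-03) = 2.2034. pH = pKa + log([A⁻]/[HA]), so log([A⁻]/[HA]) = pH − pKa = 2.08 − 2.2034 = -0.1234. [A⁻]/[HA] = 10^(-0.1234) = 0.753

[A⁻]/[HA] = 0.753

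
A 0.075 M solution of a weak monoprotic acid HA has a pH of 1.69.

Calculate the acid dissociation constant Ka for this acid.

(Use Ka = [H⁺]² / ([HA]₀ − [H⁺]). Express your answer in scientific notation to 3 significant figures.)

[H⁺] = 10^(−pH) = 10^(−1.69) = 2.042e-02 M. For HA ⇌ H⁺ + A⁻, Ka = [H⁺][A⁻]/[HA] = [H⁺]² / ([HA]₀ − [H⁺]) = (2.042e-02)² / (0.075 − 2.042e-02) = 7.64e-03.

K_a = 7.64e-03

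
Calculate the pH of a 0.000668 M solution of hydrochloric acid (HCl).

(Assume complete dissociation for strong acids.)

[H⁺] = 0.000668 M for strong acid. pH = -log[H⁺] = -log(0.000668)

pH = 3.18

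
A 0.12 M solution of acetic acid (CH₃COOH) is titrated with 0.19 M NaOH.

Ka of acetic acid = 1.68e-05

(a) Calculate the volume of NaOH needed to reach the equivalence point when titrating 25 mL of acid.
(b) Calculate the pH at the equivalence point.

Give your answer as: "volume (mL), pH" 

moles acid = 0.12 × 25/1000 = 0.003 mol; V_base = moles/0.19 × 1000 = 15.8 mL. At equivalence only the conjugate base is present: [A⁻] = 0.003/0.041 = 7.3548e-02 M. Kb = Kw/Ka = 5.95e-10; [OH⁻] = √(Kb × [A⁻]) = 6.6166e-06; pOH = 5.18; pH = 14 - pOH = 8.82.

V = 15.8 mL, pH = 8.82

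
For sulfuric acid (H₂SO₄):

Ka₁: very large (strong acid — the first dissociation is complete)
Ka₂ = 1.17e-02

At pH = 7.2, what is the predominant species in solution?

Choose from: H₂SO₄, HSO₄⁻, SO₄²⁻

The first dissociation is complete, so H₂SO₄ itself is never the predominant species in water; pKa₂ = -log(1.17e-02) = 1.93. For a polyprotic acid the predominant species crosses at each pKa: below pKa_n the protonated form dominates, above it the deprotonated form does. At pH = 7.2, the predominant species is SO₄²⁻.

SO₄²⁻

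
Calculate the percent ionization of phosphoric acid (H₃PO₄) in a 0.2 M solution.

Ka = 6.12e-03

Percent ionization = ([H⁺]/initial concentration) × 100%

Using Ka equilibrium: x² + Ka×x - Ka×C = 0. Solving: [H⁺] = 3.2059e-02. Percent = (3.2059e-02/0.2) × 100

Percent ionization = 16%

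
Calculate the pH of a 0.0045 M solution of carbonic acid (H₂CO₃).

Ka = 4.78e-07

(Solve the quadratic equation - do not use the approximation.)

x² + Ka×x - Ka×C = 0. Using quadratic formula: [H⁺] = 4.6140e-05

pH = 4.34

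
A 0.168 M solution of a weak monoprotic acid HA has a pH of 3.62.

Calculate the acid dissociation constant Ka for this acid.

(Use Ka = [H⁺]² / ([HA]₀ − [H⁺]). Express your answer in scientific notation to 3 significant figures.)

[H⁺] = 10^(−pH) = 10^(−3.62) = 2.399e-04 M. For HA ⇌ H⁺ + A⁻, Ka = [H⁺][A⁻]/[HA] = [H⁺]² / ([HA]₀ − [H⁺]) = (2.399e-04)² / (0.168 − 2.399e-04) = 3.43e-07.

K_a = 3.43e-07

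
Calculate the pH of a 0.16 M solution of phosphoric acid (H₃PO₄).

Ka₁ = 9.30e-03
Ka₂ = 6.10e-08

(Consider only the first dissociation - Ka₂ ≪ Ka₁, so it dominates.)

First dissociation dominates. From Ka₁ = [H⁺][HA⁻]/[H₂A], x² + Ka₁·x − Ka₁·C = 0 with C = 0.16 M and Ka₁ = 9.30e-03. Solving: [H⁺] = (−Ka₁ + √(Ka₁² + 4·Ka₁·C)) / 2 = 3.4204e-02 M. pH = -log(3.4204e-02) = 1.47.

pH = 1.47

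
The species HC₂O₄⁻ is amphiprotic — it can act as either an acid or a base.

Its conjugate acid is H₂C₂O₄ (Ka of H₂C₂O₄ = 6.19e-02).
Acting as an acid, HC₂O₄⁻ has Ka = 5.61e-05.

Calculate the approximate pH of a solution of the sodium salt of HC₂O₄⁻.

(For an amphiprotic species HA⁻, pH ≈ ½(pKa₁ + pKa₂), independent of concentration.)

pKa₁ = -log(6.19e-02) = 1.21; pKa₂ = -log(5.61e-05) = 4.25. For an amphiprotic species, pH ≈ ½(pKa₁ + pKa₂) = ½(1.21 + 4.25) = 2.73.

pH = 2.73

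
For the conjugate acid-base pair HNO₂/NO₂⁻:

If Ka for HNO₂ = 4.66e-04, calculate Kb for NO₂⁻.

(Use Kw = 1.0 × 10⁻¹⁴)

For a conjugate pair Ka × Kb = Kw, so Kb = Kw/Ka = 1.0 × 10⁻¹⁴ / 4.66e-04 = 2.15e-11.

K_b = 2.15e-11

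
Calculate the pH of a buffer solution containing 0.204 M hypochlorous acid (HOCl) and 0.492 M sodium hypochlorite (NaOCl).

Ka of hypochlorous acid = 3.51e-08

pKa = -log(3.51e-08) = 7.45. pH = pKa + log([A⁻]/[HA]) = 7.45 + log(0.492/0.204)

pH = 7.84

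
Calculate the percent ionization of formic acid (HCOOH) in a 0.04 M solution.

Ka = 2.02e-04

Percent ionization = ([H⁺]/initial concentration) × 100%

Using Ka equilibrium: x² + Ka×x - Ka×C = 0. Solving: [H⁺] = 2.7433e-03. Percent = (2.7433e-03/0.04) × 100

Percent ionization = 6.86%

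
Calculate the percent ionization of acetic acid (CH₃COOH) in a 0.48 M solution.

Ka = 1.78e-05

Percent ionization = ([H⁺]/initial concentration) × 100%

Using Ka equilibrium: x² + Ka×x - Ka×C = 0. Solving: [H⁺] = 2.9141e-03. Percent = (2.9141e-03/0.48) × 100

Percent ionization = 0.607%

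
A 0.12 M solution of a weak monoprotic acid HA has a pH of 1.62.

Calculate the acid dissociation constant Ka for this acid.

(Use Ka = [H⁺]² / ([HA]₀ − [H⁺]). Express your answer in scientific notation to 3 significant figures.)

[H⁺] = 10^(−pH) = 10^(−1.62) = 2.399e-02 M. For HA ⇌ H⁺ + A⁻, Ka = [H⁺][A⁻]/[HA] = [H⁺]² / ([HA]₀ − [H⁺]) = (2.399e-02)² / (0.12 − 2.399e-02) = 5.99e-03.

K_a = 5.99e-03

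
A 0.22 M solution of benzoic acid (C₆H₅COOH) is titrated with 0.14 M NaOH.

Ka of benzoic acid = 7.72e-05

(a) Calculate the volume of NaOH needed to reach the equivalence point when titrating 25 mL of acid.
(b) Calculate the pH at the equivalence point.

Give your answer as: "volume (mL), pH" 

moles acid = 0.22 × 25/1000 = 0.0055 mol; V_base = moles/0.14 × 1000 = 39.3 mL. At equivalence only the conjugate base is present: [A⁻] = 0.0055/0.064 = 8.5556e-02 M. Kb = Kw/Ka = 1.30e-10; [OH⁻] = √(Kb × [A⁻]) = 3.3290e-06; pOH = 5.48; pH = 14 - pOH = 8.52.

V = 39.3 mL, pH = 8.52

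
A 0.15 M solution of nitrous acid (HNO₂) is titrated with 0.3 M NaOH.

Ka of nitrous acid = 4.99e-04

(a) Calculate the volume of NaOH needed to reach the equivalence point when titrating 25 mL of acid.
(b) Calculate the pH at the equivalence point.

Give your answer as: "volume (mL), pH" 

moles acid = 0.15 × 25/1000 = 0.00375 mol; V_base = moles/0.3 × 1000 = 12.5 mL. At equivalence only the conjugate base is present: [A⁻] = 0.00375/0.037 = 1.0000e-01 M. Kb = Kw/Ka = 2.00e-11; [OH⁻] = √(Kb × [A⁻]) = 1.4156e-06; pOH = 5.85; pH = 14 - pOH = 8.15.

V = 12.5 mL, pH = 8.15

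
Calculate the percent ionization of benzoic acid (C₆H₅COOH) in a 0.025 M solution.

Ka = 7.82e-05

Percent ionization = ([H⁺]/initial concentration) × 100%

Using Ka equilibrium: x² + Ka×x - Ka×C = 0. Solving: [H⁺] = 1.3597e-03. Percent = (1.3597e-03/0.025) × 100

Percent ionization = 5.44%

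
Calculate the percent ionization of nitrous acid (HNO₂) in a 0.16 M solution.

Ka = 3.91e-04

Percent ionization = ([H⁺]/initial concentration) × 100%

Using Ka equilibrium: x² + Ka×x - Ka×C = 0. Solving: [H⁺] = 7.7164e-03. Percent = (7.7164e-03/0.16) × 100

Percent ionization = 4.82%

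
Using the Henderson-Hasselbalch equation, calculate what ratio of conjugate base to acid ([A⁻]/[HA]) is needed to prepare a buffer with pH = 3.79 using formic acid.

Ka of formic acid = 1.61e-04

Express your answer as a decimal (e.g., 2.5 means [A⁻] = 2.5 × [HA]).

pKa = -log(1.61e-04) = 3.7932. pH = pKa + log([A⁻]/[HA]), so log([A⁻]/[HA]) = pH − pKa = 3.79 − 3.7932 = -0.0032. [A⁻]/[HA] = 10^(-0.0032) = 0.993

[A⁻]/[HA] = 0.993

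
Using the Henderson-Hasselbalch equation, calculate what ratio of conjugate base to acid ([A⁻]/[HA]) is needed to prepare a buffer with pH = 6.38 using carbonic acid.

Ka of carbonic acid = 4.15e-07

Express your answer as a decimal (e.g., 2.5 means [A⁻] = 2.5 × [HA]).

pKa = -log(4.15e-07) = 6.3820. pH = pKa + log([A⁻]/[HA]), so log([A⁻]/[HA]) = pH − pKa = 6.38 − 6.3820 = -0.0020. [A⁻]/[HA] = 10^(-0.0020) = 0.996

[A⁻]/[HA] = 0.996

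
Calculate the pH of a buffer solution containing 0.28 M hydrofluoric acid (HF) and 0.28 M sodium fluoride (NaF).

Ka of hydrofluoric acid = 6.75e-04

pKa = -log(6.75e-04) = 3.17. pH = pKa + log([A⁻]/[HA]) = 3.17 + log(0.28/0.28)

pH = 3.17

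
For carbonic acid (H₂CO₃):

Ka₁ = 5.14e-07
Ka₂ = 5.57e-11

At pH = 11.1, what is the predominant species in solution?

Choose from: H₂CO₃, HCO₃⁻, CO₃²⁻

pKa₁ = 6.29, pKa₂ = 10.25. For a polyprotic acid the predominant species crosses at each pKa: below pKa_n the protonated form dominates, above it the deprotonated form does. At pH = 11.1, the predominant species is CO₃²⁻.

CO₃²⁻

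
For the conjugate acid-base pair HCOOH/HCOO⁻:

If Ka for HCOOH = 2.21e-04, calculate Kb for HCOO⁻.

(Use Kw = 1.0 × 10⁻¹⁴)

For a conjugate pair Ka × Kb = Kw, so Kb = Kw/Ka = 1.0 × 10⁻¹⁴ / 2.21e-04 = 4.52e-11.

K_b = 4.52e-11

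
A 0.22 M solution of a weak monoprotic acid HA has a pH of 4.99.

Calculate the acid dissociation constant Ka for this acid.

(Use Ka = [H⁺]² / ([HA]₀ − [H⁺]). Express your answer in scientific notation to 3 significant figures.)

[H⁺] = 10^(−pH) = 10^(−4.99) = 1.023e-05 M. For HA ⇌ H⁺ + A⁻, Ka = [H⁺][A⁻]/[HA] = [H⁺]² / ([HA]₀ − [H⁺]) = (1.023e-05)² / (0.22 − 1.023e-05) = 4.76e-10.

K_a = 4.76e-10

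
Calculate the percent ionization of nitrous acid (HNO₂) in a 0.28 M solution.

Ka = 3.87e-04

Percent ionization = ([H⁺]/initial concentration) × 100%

Using Ka equilibrium: x² + Ka×x - Ka×C = 0. Solving: [H⁺] = 1.0218e-02. Percent = (1.0218e-02/0.28) × 100

Percent ionization = 3.65%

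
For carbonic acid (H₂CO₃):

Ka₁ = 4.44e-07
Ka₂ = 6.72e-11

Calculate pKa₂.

pKa₂ = -log(Ka₂) = -log(6.72e-11) = 10.17.

pK_{a2} = 10.17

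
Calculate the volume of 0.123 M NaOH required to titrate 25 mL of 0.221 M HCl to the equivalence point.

At equivalence: moles acid = moles base. moles HCl = 0.221 × 25/1000 = 0.005525 mol. V_base = moles / 0.123 × 1000 = 44.9 mL.

V_{base} = 44.9 mL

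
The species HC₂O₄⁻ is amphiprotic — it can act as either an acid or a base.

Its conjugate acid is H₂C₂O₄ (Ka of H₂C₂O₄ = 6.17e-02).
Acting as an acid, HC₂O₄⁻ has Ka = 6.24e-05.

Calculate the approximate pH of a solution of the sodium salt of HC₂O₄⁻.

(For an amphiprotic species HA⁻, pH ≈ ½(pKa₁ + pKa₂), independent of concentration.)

pKa₁ = -log(6.17e-02) = 1.21; pKa₂ = -log(6.24e-05) = 4.20. For an amphiprotic species, pH ≈ ½(pKa₁ + pKa₂) = ½(1.21 + 4.20) = 2.71.

pH = 2.71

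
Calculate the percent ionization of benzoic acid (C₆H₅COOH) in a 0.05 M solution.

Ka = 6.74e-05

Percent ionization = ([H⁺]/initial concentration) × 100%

Using Ka equilibrium: x² + Ka×x - Ka×C = 0. Solving: [H⁺] = 1.8024e-03. Percent = (1.8024e-03/0.05) × 100

Percent ionization = 3.6%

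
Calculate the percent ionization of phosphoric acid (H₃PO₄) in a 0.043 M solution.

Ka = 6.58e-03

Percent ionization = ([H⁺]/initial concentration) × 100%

Using Ka equilibrium: x² + Ka×x - Ka×C = 0. Solving: [H⁺] = 1.3850e-02. Percent = (1.3850e-02/0.043) × 100

Percent ionization = 32.2%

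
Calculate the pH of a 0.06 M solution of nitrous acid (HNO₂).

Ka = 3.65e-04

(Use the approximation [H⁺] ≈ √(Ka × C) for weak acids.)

[H⁺] = √(Ka × C) = √(3.65e-04 × 0.06) = 4.6797e-03. pH = -log(4.6797e-03)

pH = 2.33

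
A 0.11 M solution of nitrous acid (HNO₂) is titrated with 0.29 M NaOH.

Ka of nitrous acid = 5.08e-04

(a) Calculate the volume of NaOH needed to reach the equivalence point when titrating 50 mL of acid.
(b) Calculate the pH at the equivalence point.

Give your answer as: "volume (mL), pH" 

moles acid = 0.11 × 50/1000 = 0.0055 mol; V_base = moles/0.29 × 1000 = 19.0 mL. At equivalence only the conjugate base is present: [A⁻] = 0.0055/0.069 = 7.9750e-02 M. Kb = Kw/Ka = 1.97e-11; [OH⁻] = √(Kb × [A⁻]) = 1.2529e-06; pOH = 5.90; pH = 14 - pOH = 8.10.

V = 19.0 mL, pH = 8.10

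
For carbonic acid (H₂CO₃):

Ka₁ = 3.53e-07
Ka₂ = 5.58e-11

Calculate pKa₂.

pKa₂ = -log(Ka₂) = -log(5.58e-11) = 10.25.

pK_{a2} = 10.25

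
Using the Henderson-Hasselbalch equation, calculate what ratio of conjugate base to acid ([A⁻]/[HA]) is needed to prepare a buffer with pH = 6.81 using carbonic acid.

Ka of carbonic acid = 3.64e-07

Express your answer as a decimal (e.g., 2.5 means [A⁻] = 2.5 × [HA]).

pKa = -log(3.64e-07) = 6.4389. pH = pKa + log([A⁻]/[HA]), so log([A⁻]/[HA]) = pH − pKa = 6.81 − 6.4389 = 0.3711. [A⁻]/[HA] = 10^(0.3711) = 2.35

[A⁻]/[HA] = 2.35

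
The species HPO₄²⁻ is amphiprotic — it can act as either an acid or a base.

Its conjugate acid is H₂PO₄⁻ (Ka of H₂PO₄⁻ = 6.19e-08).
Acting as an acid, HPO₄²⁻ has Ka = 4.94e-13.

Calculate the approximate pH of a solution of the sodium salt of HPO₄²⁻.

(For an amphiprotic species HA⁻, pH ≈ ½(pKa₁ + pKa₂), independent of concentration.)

pKa₁ = -log(6.19e-08) = 7.21; pKa₂ = -log(4.94e-13) = 12.31. For an amphiprotic species, pH ≈ ½(pKa₁ + pKa₂) = ½(7.21 + 12.31) = 9.76.

pH = 9.76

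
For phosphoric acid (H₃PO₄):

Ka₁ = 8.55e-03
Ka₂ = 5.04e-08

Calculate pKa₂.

pKa₂ = -log(Ka₂) = -log(5.04e-08) = 7.30.

pK_{a2} = 7.30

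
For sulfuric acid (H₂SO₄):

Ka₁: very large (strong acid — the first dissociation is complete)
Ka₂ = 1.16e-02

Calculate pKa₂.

pKa₂ = -log(Ka₂) = -log(1.16e-02) = 1.94.

pK_{a2} = 1.94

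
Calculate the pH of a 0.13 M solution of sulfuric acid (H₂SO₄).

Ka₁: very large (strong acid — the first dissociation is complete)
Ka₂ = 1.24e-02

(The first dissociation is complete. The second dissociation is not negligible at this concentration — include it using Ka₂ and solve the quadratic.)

First dissociation is complete: [H⁺]₀ = [HSO₄⁻]₀ = C = 0.13 M. Second dissociation HSO₄⁻ ⇌ H⁺ + SO₄²⁻: let x = [SO₄²⁻]. Ka₂ = (C + x)·x / (C − x) = 1.24e-02 → x² + (C + Ka₂)·x − Ka₂·C = 0 → x² + 0.14240·x − 1.612e-03 = 0. x = (−0.14240 + √(0.14240² + 4 × 1.612e-03)) / 2 = 1.0540e-02 M. [H⁺] = C + x = 0.13 + 1.0540e-02 = 1.4054e-01 M. pH = -log(1.4054e-01) = 0.85.

pH = 0.85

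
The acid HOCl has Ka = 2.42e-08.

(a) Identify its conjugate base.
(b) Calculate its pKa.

(a) The conjugate base is formed by removing one H⁺ from HOCl, giving OCl⁻. (b) pKa = -log(Ka) = -log(2.42e-08) = 7.62.

Conjugate base: OCl⁻; pK_a = 7.62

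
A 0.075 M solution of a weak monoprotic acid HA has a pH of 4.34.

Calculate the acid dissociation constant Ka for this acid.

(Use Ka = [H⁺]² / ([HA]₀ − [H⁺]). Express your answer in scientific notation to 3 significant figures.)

[H⁺] = 10^(−pH) = 10^(−4.34) = 4.571e-05 M. For HA ⇌ H⁺ + A⁻, Ka = [H⁺][A⁻]/[HA] = [H⁺]² / ([HA]₀ − [H⁺]) = (4.571e-05)² / (0.075 − 4.571e-05) = 2.79e-08.

K_a = 2.79e-08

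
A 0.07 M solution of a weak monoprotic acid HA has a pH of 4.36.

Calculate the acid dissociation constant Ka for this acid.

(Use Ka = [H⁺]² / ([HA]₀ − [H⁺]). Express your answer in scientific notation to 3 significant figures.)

[H⁺] = 10^(−pH) = 10^(−4.36) = 4.365e-05 M. For HA ⇌ H⁺ + A⁻, Ka = [H⁺][A⁻]/[HA] = [H⁺]² / ([HA]₀ − [H⁺]) = (4.365e-05)² / (0.07 − 4.365e-05) = 2.72e-08.

K_a = 2.72e-08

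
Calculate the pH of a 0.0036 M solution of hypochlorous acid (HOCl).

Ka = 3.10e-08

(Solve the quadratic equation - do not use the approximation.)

x² + Ka×x - Ka×C = 0. Using quadratic formula: [H⁺] = 1.0549e-05

pH = 4.98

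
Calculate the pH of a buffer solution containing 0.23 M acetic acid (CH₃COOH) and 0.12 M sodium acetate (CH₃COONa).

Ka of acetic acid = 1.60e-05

pKa = -log(1.60e-05) = 4.80. pH = pKa + log([A⁻]/[HA]) = 4.80 + log(0.12/0.23)

pH = 4.51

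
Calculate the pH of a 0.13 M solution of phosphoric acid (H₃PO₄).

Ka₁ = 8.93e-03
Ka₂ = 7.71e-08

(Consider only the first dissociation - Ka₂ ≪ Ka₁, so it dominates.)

First dissociation dominates. From Ka₁ = [H⁺][HA⁻]/[H₂A], x² + Ka₁·x − Ka₁·C = 0 with C = 0.13 M and Ka₁ = 8.93e-03. Solving: [H⁺] = (−Ka₁ + √(Ka₁² + 4·Ka₁·C)) / 2 = 2.9898e-02 M. pH = -log(2.9898e-02) = 1.52.

pH = 1.52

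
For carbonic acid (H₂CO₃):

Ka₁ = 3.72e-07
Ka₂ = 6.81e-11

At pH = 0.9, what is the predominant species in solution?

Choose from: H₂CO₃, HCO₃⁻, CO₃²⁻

pKa₁ = 6.43, pKa₂ = 10.17. For a polyprotic acid the predominant species crosses at each pKa: below pKa_n the protonated form dominates, above it the deprotonated form does. At pH = 0.9, the predominant species is H₂CO₃.

H₂CO₃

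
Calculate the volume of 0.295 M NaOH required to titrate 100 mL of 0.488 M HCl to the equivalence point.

At equivalence: moles acid = moles base. moles HCl = 0.488 × 100/1000 = 0.0488 mol. V_base = moles / 0.295 × 1000 = 165.4 mL.

V_{base} = 165.4 mL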